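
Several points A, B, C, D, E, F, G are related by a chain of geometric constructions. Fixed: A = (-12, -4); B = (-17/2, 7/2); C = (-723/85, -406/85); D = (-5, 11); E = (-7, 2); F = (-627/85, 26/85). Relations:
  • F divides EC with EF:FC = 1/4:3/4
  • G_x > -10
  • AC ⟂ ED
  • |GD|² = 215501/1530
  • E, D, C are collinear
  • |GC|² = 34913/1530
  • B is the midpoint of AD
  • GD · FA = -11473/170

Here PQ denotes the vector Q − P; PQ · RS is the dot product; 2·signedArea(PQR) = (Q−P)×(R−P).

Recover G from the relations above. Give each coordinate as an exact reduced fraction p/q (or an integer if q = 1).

G = (-4739/510, -11/170)

1. G_x = -4739/510  [line 393/85·x + 366/85·y + 7351/170 = 0 ∩ |GD|² = 215501/1530]
2. G_y = -11/170  [line 393/85·x + 366/85·y + 7351/170 = 0 ∩ |GD|² = 215501/1530]
   → G = (-4739/510, -11/170)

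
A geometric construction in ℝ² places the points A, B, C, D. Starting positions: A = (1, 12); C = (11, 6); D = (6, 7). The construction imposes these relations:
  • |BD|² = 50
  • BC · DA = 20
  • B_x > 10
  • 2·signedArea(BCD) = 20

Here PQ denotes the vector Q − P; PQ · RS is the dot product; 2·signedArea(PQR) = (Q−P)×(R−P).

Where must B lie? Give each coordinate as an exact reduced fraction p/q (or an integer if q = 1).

B = (11, 2)

1. B_x = 11  [2·signedArea(BCD) = 20 ∩ BC · DA = 20]
2. B_y = 2  [2·signedArea(BCD) = 20 ∩ BC · DA = 20]
   → B = (11, 2)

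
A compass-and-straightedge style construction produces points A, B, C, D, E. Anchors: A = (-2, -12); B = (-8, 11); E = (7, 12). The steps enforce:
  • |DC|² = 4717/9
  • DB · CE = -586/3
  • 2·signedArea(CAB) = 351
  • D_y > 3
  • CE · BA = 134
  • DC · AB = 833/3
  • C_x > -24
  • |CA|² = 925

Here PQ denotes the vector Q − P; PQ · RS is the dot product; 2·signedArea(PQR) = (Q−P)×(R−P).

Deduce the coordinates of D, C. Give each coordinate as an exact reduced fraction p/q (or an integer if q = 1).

C = (-23, 10)
D = (-1, 11/3)

1. C_x = -23  [2·signedArea(CAB) = 351 ∩ CE · BA = 134]
2. C_y = 10  [2·signedArea(CAB) = 351 ∩ CE · BA = 134]
   → C = (-23, 10)
3. D_x = -1  [DB · CE = -586/3 ∩ DC · AB = 833/3]
4. D_y = 11/3  [DB · CE = -586/3 ∩ DC · AB = 833/3]
   → D = (-1, 11/3)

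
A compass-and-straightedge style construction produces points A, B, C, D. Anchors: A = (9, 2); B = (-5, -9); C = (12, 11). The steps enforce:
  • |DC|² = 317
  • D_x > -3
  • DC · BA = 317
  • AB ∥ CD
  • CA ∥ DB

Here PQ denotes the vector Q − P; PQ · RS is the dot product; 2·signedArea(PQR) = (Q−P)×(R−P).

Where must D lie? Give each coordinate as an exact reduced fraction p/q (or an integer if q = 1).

1. D_x = -2  [CA ∥ DB ∩ AB ∥ CD]
2. D_y = 0  [CA ∥ DB ∩ AB ∥ CD]
   → D = (-2, 0)

D = (-2, 0)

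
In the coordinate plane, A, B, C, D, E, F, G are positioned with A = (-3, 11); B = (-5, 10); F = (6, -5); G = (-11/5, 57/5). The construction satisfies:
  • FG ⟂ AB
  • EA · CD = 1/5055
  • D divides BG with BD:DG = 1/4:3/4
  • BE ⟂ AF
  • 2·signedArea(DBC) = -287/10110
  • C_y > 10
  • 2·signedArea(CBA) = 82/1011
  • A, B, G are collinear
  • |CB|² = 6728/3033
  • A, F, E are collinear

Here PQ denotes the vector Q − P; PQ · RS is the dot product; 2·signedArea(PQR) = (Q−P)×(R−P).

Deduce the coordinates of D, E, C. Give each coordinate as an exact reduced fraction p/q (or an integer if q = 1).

C = (-3725/1011, 10816/1011)
D = (-43/10, 207/20)
E = (-1029/337, 3739/337)

1. D_x = -43/10  [D divides BG with BD:DG = 1/4:3/4]
2. D_y = 207/20  [D divides BG with BD:DG = 1/4:3/4]
   → D = (-43/10, 207/20)
3. E_x = -1029/337  [A, F, E are collinear ∩ BE ⟂ AF]
4. E_y = 3739/337  [A, F, E are collinear ∩ BE ⟂ AF]
   → E = (-1029/337, 3739/337)
5. C_x = -3725/1011  [2·signedArea(CBA) = 82/1011 ∩ EA · CD = 1/5055]
6. C_y = 10816/1011  [2·signedArea(CBA) = 82/1011 ∩ EA · CD = 1/5055]
   → C = (-3725/1011, 10816/1011)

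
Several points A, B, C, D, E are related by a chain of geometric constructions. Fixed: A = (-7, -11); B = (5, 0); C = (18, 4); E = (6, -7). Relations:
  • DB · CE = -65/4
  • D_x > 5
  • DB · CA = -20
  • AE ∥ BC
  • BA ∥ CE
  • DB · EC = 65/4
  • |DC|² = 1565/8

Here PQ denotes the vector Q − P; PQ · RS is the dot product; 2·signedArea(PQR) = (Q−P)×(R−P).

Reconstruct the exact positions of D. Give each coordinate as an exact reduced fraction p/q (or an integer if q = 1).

D = (21/4, -7/4)

1. D_x = 21/4  [DB · EC = 65/4 ∩ DB · CA = -20]
2. D_y = -7/4  [DB · EC = 65/4 ∩ DB · CA = -20]
   → D = (21/4, -7/4)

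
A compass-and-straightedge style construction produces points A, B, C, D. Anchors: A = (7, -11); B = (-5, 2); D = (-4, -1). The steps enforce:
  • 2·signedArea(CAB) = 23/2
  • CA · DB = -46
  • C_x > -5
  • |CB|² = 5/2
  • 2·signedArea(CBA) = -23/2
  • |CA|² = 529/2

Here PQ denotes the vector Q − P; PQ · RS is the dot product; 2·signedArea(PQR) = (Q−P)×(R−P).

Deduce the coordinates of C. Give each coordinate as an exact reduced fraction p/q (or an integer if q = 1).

1. C_x = -9/2  [2·signedArea(CBA) = -23/2 ∩ CA · DB = -46]
2. C_y = 1/2  [2·signedArea(CBA) = -23/2 ∩ CA · DB = -46]
   → C = (-9/2, 1/2)

C = (-9/2, 1/2)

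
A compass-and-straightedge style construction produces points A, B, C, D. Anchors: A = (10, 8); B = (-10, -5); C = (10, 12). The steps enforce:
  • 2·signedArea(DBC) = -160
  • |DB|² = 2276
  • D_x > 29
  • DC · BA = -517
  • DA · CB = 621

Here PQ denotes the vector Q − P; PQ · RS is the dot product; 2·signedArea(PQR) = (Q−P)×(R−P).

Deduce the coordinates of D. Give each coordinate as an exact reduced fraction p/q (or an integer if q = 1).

D = (30, 21)

1. D_x = 30  [DA · CB = 621 ∩ 2·signedArea(DBC) = -160]
2. D_y = 21  [DA · CB = 621 ∩ 2·signedArea(DBC) = -160]
   → D = (30, 21)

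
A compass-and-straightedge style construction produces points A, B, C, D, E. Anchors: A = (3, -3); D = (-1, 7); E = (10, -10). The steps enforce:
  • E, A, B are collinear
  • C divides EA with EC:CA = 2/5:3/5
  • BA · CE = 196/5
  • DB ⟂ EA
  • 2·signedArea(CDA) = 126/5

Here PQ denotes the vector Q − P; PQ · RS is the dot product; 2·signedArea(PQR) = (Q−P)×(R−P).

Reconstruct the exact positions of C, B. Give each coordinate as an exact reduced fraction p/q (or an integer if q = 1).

B = (-4, 4)
C = (36/5, -36/5)

1. C_x = 36/5  [C divides EA with EC:CA = 2/5:3/5]
2. C_y = -36/5  [C divides EA with EC:CA = 2/5:3/5]
   → C = (36/5, -36/5)
3. B_x = -4  [E, A, B are collinear ∩ DB ⟂ EA]
4. B_y = 4  [E, A, B are collinear ∩ DB ⟂ EA]
   → B = (-4, 4)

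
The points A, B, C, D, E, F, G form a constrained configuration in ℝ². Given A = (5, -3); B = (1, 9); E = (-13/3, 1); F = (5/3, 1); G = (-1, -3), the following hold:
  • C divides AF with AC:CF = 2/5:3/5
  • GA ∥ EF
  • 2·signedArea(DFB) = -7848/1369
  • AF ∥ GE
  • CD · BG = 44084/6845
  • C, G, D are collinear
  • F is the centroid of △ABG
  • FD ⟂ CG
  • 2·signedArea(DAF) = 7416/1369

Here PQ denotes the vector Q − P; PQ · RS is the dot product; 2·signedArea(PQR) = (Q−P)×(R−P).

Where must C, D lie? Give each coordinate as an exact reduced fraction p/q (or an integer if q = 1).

1. C_x = 11/3  [C divides AF with AC:CF = 2/5:3/5]
2. C_y = -7/5  [C divides AF with AC:CF = 2/5:3/5]
   → C = (11/3, -7/5)
3. D_x = 10733/4107  [C, G, D are collinear ∩ FD ⟂ CG]
4. D_y = -2411/1369  [C, G, D are collinear ∩ FD ⟂ CG]
   → D = (10733/4107, -2411/1369)

C = (11/3, -7/5)
D = (10733/4107, -2411/1369)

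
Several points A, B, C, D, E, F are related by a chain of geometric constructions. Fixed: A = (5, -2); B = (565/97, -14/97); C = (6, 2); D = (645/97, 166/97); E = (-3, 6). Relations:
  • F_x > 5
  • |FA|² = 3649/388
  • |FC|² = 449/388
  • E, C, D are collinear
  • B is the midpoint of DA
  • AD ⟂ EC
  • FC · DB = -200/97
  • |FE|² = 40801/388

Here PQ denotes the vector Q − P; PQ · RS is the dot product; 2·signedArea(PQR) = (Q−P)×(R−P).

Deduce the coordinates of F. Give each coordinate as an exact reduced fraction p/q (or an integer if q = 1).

F = (1147/194, 90/97)

1. F_x = 1147/194  [line 80/97·x + 180/97·y + -640/97 = 0 ∩ |FE|² = 40801/388]
2. F_y = 90/97  [line 80/97·x + 180/97·y + -640/97 = 0 ∩ |FE|² = 40801/388]
   → F = (1147/194, 90/97)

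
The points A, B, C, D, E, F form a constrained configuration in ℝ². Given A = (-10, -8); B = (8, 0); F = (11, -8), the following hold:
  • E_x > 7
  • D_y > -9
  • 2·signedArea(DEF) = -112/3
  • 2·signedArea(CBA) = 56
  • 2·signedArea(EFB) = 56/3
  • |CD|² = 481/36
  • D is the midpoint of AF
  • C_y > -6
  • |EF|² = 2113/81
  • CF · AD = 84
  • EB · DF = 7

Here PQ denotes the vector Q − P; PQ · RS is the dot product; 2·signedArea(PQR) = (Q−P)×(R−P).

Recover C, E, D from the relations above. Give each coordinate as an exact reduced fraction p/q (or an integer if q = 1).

C = (3, -16/3)
D = (1/2, -8)
E = (22/3, -40/9)

1. D_x = 1/2  [D is the midpoint of AF]
2. D_y = -8  [D is the midpoint of AF]
   → D = (1/2, -8)
3. C_x = 3  [2·signedArea(CBA) = 56 ∩ CF · AD = 84]
4. C_y = -16/3  [2·signedArea(CBA) = 56 ∩ CF · AD = 84]
   → C = (3, -16/3)
5. E_x = 22/3  [2·signedArea(EFB) = 56/3 ∩ EB · DF = 7]
6. E_y = -40/9  [2·signedArea(EFB) = 56/3 ∩ EB · DF = 7]
   → E = (22/3, -40/9)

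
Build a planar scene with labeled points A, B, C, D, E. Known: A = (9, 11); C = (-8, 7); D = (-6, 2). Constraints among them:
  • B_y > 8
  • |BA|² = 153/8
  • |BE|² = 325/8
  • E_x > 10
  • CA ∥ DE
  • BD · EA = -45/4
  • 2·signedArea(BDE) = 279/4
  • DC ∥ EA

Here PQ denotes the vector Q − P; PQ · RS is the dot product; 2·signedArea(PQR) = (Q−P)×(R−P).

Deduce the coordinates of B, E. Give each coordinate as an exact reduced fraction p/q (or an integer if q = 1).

1. E_x = 11  [DC ∥ EA ∩ CA ∥ DE]
2. E_y = 6  [DC ∥ EA ∩ CA ∥ DE]
   → E = (11, 6)
3. B_x = 21/4  [BD · EA = -45/4 ∩ 2·signedArea(BDE) = 279/4]
4. B_y = 35/4  [BD · EA = -45/4 ∩ 2·signedArea(BDE) = 279/4]
   → B = (21/4, 35/4)

B = (21/4, 35/4)
E = (11, 6)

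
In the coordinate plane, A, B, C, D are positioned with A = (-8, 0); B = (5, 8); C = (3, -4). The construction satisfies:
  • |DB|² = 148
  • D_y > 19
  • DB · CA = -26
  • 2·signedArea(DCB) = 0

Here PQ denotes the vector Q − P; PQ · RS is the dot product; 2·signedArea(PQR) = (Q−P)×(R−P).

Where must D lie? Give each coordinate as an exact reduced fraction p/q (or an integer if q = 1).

1. D_x = 7  [2·signedArea(DCB) = 0 ∩ DB · CA = -26]
2. D_y = 20  [2·signedArea(DCB) = 0 ∩ DB · CA = -26]
   → D = (7, 20)

D = (7, 20)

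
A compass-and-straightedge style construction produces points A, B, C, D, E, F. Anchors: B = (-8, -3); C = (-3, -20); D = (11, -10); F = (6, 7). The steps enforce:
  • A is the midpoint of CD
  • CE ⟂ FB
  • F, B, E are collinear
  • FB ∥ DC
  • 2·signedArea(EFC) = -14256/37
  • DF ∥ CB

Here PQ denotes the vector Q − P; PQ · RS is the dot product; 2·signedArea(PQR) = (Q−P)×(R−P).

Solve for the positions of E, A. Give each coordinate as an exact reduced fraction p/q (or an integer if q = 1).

A = (4, -15)
E = (-471/37, -236/37)

1. E_x = -471/37  [F, B, E are collinear ∩ CE ⟂ FB]
2. E_y = -236/37  [F, B, E are collinear ∩ CE ⟂ FB]
   → E = (-471/37, -236/37)
3. A_x = 4  [A is the midpoint of CD]
4. A_y = -15  [A is the midpoint of CD]
   → A = (4, -15)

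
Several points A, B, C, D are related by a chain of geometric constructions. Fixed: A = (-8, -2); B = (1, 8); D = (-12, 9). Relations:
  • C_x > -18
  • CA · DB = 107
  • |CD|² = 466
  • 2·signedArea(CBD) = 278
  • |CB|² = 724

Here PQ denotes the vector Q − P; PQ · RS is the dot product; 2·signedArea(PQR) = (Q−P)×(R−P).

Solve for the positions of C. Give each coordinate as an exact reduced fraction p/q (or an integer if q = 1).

C = (-17, -12)

1. C_x = -17  [CA · DB = 107 ∩ 2·signedArea(CBD) = 278]
2. C_y = -12  [CA · DB = 107 ∩ 2·signedArea(CBD) = 278]
   → C = (-17, -12)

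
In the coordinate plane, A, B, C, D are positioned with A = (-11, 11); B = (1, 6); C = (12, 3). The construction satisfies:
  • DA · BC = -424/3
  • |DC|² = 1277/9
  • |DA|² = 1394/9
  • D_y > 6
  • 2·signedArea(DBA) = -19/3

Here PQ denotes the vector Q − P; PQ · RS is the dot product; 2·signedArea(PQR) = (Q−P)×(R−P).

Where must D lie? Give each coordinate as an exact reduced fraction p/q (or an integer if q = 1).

D = (2/3, 20/3)

1. D_x = 2/3  [2·signedArea(DBA) = -19/3 ∩ DA · BC = -424/3]
2. D_y = 20/3  [2·signedArea(DBA) = -19/3 ∩ DA · BC = -424/3]
   → D = (2/3, 20/3)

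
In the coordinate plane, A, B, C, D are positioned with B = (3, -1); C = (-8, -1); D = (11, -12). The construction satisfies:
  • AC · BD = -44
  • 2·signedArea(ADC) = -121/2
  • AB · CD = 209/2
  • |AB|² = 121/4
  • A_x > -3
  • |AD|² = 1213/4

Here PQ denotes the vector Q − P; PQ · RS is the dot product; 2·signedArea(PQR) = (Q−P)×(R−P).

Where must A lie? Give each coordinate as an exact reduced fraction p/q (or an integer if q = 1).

A = (-5/2, -1)

1. A_x = -5/2  [AB · CD = 209/2 ∩ AC · BD = -44]
2. A_y = -1  [AB · CD = 209/2 ∩ AC · BD = -44]
   → A = (-5/2, -1)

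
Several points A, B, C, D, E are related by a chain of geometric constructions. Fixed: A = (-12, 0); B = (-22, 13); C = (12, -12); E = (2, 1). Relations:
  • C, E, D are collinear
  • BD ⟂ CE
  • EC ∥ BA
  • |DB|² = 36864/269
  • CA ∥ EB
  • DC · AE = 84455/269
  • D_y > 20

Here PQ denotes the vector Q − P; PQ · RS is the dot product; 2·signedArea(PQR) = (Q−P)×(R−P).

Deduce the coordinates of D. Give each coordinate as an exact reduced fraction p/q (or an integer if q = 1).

D = (-3422/269, 5417/269)

1. D_x = -3422/269  [C, E, D are collinear ∩ BD ⟂ CE]
2. D_y = 5417/269  [C, E, D are collinear ∩ BD ⟂ CE]
   → D = (-3422/269, 5417/269)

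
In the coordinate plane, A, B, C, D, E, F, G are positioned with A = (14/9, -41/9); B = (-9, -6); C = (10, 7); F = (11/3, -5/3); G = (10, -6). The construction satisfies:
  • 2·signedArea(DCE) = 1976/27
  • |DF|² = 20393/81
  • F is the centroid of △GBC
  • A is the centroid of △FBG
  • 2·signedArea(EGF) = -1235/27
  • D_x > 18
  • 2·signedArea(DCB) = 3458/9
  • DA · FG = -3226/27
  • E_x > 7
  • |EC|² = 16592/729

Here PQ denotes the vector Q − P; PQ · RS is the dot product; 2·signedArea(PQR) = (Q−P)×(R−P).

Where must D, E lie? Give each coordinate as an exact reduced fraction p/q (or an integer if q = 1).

1. D_x = 166/9  [DA · FG = -3226/27 ∩ 2·signedArea(DCB) = 3458/9]
2. D_y = -67/9  [DA · FG = -3226/27 ∩ 2·signedArea(DCB) = 3458/9]
   → D = (166/9, -67/9)
3. E_x = 194/27  [2·signedArea(DCE) = 1976/27 ∩ 2·signedArea(EGF) = -1235/27]
4. E_y = 85/27  [2·signedArea(DCE) = 1976/27 ∩ 2·signedArea(EGF) = -1235/27]
   → E = (194/27, 85/27)

D = (166/9, -67/9)
E = (194/27, 85/27)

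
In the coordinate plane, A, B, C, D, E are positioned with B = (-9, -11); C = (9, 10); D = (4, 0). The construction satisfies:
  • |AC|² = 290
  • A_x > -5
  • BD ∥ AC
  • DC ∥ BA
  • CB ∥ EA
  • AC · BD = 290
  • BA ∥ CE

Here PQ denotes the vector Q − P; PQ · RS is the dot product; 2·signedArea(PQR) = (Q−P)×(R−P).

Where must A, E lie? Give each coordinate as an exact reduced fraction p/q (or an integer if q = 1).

1. A_x = -4  [BD ∥ AC ∩ DC ∥ BA]
2. A_y = -1  [BD ∥ AC ∩ DC ∥ BA]
   → A = (-4, -1)
3. E_x = 14  [CB ∥ EA ∩ BA ∥ CE]
4. E_y = 20  [CB ∥ EA ∩ BA ∥ CE]
   → E = (14, 20)

A = (-4, -1)
E = (14, 20)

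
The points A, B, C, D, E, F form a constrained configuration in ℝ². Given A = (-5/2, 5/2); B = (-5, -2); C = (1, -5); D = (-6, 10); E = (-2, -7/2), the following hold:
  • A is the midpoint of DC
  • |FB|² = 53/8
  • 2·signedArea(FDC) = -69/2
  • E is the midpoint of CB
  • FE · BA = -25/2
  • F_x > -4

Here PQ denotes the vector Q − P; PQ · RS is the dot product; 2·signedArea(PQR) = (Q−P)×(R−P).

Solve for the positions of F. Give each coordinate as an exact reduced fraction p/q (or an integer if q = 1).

1. F_x = -15/4  [2·signedArea(FDC) = -69/2 ∩ FE · BA = -25/2]
2. F_y = 1/4  [2·signedArea(FDC) = -69/2 ∩ FE · BA = -25/2]
   → F = (-15/4, 1/4)

F = (-15/4, 1/4)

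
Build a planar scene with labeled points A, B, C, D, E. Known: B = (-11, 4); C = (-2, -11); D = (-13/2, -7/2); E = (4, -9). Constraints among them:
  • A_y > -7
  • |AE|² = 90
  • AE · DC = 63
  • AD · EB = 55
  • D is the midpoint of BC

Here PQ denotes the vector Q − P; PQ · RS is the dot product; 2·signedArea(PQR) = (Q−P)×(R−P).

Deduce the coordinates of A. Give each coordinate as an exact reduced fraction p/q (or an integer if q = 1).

A = (-5, -6)

1. A_x = -5  [AD · EB = 55 ∩ AE · DC = 63]
2. A_y = -6  [AD · EB = 55 ∩ AE · DC = 63]
   → A = (-5, -6)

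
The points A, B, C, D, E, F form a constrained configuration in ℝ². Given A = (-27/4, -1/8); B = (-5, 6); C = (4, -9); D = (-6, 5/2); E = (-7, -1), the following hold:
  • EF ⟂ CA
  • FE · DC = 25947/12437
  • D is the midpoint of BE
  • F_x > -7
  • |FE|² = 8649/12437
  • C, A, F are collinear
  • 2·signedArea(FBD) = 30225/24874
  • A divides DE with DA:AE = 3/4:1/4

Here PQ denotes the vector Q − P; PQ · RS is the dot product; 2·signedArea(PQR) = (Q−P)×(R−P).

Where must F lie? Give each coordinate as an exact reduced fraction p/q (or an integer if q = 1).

F = (-80456/12437, -4439/12437)

1. F_x = -80456/12437  [C, A, F are collinear ∩ EF ⟂ CA]
2. F_y = -4439/12437  [C, A, F are collinear ∩ EF ⟂ CA]
   → F = (-80456/12437, -4439/12437)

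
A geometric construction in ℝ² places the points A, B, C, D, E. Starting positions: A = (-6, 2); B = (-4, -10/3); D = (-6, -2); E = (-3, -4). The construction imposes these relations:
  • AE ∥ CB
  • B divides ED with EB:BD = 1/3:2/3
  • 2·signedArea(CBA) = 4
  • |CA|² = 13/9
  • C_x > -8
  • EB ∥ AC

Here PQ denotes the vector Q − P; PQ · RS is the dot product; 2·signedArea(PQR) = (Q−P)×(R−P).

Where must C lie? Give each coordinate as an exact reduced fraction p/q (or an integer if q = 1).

C = (-7, 8/3)

1. C_x = -7  [AE ∥ CB ∩ EB ∥ AC]
2. C_y = 8/3  [AE ∥ CB ∩ EB ∥ AC]
   → C = (-7, 8/3)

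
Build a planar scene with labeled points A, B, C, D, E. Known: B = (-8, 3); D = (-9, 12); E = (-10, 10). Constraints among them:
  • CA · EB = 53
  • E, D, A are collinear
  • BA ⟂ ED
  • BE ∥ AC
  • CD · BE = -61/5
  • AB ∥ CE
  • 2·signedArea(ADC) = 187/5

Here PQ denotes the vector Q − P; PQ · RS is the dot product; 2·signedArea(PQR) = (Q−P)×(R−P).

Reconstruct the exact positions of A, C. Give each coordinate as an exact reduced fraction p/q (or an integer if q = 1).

A = (-62/5, 26/5)
C = (-72/5, 61/5)

1. A_x = -62/5  [E, D, A are collinear ∩ BA ⟂ ED]
2. A_y = 26/5  [E, D, A are collinear ∩ BA ⟂ ED]
   → A = (-62/5, 26/5)
3. C_x = -72/5  [AB ∥ CE ∩ BE ∥ AC]
4. C_y = 61/5  [AB ∥ CE ∩ BE ∥ AC]
   → C = (-72/5, 61/5)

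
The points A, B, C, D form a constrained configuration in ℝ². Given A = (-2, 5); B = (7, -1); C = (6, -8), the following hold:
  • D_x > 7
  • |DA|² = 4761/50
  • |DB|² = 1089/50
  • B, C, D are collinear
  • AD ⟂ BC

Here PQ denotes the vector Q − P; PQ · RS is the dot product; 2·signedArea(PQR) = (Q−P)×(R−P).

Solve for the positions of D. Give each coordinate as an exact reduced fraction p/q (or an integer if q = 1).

D = (383/50, 181/50)

1. D_x = 383/50  [B, C, D are collinear ∩ AD ⟂ BC]
2. D_y = 181/50  [B, C, D are collinear ∩ AD ⟂ BC]
   → D = (383/50, 181/50)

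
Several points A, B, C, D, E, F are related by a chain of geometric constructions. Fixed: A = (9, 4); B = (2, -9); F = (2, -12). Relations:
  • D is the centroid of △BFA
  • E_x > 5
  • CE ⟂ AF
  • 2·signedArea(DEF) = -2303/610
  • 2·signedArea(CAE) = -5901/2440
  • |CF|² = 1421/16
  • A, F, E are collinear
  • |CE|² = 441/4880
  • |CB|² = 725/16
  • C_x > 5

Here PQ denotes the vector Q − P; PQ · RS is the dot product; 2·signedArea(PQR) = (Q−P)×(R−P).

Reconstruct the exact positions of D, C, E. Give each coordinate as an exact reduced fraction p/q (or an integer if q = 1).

1. D_x = 13/3  [D is the centroid of △BFA]
2. D_y = -17/3  [D is the centroid of △BFA]
   → D = (13/3, -17/3)
3. E_x = 3523/610  [A, F, E are collinear ∩ 2·signedArea(DEF) = -2303/610]
4. E_y = -1028/305  [A, F, E are collinear ∩ 2·signedArea(DEF) = -2303/610]
   → E = (3523/610, -1028/305)
5. C_x = 11/2  [2·signedArea(CAE) = -5901/2440 ∩ CE ⟂ AF]
6. C_y = -13/4  [2·signedArea(CAE) = -5901/2440 ∩ CE ⟂ AF]
   → C = (11/2, -13/4)

C = (11/2, -13/4)
D = (13/3, -17/3)
E = (3523/610, -1028/305)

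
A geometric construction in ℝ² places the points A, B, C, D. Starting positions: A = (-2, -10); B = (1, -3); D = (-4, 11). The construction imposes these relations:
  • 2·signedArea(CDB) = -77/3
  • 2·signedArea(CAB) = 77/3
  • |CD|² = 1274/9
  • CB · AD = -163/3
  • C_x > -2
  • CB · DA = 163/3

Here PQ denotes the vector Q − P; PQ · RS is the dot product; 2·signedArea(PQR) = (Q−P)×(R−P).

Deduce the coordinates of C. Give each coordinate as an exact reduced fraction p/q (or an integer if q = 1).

1. C_x = -5/3  [2·signedArea(CAB) = 77/3 ∩ CB · DA = 163/3]
2. C_y = -2/3  [2·signedArea(CAB) = 77/3 ∩ CB · DA = 163/3]
   → C = (-5/3, -2/3)

C = (-5/3, -2/3)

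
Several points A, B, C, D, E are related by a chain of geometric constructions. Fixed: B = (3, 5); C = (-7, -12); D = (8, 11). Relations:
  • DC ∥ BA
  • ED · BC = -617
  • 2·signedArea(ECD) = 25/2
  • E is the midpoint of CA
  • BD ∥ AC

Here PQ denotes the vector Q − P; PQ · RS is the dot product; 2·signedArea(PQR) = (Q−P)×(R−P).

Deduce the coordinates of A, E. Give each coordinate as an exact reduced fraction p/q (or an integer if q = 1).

A = (-12, -18)
E = (-19/2, -15)

1. A_x = -12  [BD ∥ AC ∩ DC ∥ BA]
2. A_y = -18  [BD ∥ AC ∩ DC ∥ BA]
   → A = (-12, -18)
3. E_x = -19/2  [E is the midpoint of CA]
4. E_y = -15  [E is the midpoint of CA]
   → E = (-19/2, -15)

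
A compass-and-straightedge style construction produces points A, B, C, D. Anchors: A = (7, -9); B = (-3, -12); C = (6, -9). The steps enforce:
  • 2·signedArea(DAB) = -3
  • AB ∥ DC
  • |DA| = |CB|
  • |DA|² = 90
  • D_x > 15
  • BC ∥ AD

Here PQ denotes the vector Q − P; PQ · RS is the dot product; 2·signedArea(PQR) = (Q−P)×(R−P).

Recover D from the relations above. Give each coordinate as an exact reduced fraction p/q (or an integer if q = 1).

D = (16, -6)

1. D_x = 16  [AB ∥ DC ∩ BC ∥ AD]
2. D_y = -6  [AB ∥ DC ∩ BC ∥ AD]
   → D = (16, -6)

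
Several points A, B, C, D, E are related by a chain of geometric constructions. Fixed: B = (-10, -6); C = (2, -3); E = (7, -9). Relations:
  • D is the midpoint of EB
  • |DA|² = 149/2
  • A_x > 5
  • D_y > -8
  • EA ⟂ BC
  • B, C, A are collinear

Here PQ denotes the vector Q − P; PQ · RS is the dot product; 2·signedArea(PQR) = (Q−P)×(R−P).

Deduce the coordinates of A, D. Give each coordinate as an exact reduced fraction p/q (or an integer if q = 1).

A = (90/17, -37/17)
D = (-3/2, -15/2)

1. A_x = 90/17  [B, C, A are collinear ∩ EA ⟂ BC]
2. A_y = -37/17  [B, C, A are collinear ∩ EA ⟂ BC]
   → A = (90/17, -37/17)
3. D_x = -3/2  [D is the midpoint of EB]
4. D_y = -15/2  [D is the midpoint of EB]
   → D = (-3/2, -15/2)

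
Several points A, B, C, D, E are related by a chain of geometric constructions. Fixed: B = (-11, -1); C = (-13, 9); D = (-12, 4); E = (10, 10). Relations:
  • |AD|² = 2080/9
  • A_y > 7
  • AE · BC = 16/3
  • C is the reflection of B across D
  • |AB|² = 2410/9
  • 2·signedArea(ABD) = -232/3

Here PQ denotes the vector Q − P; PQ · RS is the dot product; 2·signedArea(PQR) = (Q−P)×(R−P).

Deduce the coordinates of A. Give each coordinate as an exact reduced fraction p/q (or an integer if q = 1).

1. A_x = 8/3  [AE · BC = 16/3 ∩ 2·signedArea(ABD) = -232/3]
2. A_y = 8  [AE · BC = 16/3 ∩ 2·signedArea(ABD) = -232/3]
   → A = (8/3, 8)

A = (8/3, 8)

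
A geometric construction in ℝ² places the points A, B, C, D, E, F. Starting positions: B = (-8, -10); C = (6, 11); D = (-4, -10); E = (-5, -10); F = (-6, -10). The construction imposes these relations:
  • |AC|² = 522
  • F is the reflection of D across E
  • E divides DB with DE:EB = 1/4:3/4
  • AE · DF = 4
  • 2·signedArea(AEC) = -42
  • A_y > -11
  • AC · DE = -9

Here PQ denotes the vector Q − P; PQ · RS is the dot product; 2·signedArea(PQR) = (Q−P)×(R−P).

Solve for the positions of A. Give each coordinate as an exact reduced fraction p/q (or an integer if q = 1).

1. A_x = -3  [2·signedArea(AEC) = -42 ∩ AE · DF = 4]
2. A_y = -10  [2·signedArea(AEC) = -42 ∩ AE · DF = 4]
   → A = (-3, -10)

A = (-3, -10)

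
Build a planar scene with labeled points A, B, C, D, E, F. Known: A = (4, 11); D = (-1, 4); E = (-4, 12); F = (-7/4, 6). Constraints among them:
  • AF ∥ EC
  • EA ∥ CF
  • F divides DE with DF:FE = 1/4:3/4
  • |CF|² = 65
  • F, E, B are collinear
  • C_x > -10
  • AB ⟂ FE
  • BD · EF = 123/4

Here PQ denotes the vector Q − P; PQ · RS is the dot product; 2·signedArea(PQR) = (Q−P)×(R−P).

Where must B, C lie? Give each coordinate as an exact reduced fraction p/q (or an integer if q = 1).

B = (-196/73, 620/73)
C = (-39/4, 7)

1. B_x = -196/73  [F, E, B are collinear ∩ AB ⟂ FE]
2. B_y = 620/73  [F, E, B are collinear ∩ AB ⟂ FE]
   → B = (-196/73, 620/73)
3. C_x = -39/4  [EA ∥ CF ∩ AF ∥ EC]
4. C_y = 7  [EA ∥ CF ∩ AF ∥ EC]
   → C = (-39/4, 7)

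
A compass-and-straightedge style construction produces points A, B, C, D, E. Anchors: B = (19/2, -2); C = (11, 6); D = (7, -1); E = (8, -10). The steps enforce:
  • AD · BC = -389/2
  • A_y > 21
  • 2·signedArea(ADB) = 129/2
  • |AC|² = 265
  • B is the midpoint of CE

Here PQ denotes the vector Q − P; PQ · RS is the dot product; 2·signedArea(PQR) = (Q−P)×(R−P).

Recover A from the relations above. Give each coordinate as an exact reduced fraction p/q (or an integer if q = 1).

A = (14, 22)

1. A_x = 14  [2·signedArea(ADB) = 129/2 ∩ AD · BC = -389/2]
2. A_y = 22  [2·signedArea(ADB) = 129/2 ∩ AD · BC = -389/2]
   → A = (14, 22)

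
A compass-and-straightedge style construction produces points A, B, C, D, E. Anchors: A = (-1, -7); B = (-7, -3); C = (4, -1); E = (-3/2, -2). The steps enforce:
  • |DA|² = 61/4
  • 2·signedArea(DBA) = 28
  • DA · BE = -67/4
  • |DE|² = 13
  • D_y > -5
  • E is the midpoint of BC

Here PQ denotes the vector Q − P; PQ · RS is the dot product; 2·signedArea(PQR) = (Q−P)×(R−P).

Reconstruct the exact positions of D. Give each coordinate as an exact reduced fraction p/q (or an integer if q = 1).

1. D_x = 3/2  [2·signedArea(DBA) = 28 ∩ DA · BE = -67/4]
2. D_y = -4  [2·signedArea(DBA) = 28 ∩ DA · BE = -67/4]
   → D = (3/2, -4)

D = (3/2, -4)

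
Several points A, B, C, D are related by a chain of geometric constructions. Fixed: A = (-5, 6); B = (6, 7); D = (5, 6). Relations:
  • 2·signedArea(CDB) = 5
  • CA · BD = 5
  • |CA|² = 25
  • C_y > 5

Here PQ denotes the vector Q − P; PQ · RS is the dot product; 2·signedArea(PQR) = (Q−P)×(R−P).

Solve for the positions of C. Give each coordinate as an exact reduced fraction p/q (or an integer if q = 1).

C = (0, 6)

1. C_x = 0  [CA · BD = 5 ∩ 2·signedArea(CDB) = 5]
2. C_y = 6  [CA · BD = 5 ∩ 2·signedArea(CDB) = 5]
   → C = (0, 6)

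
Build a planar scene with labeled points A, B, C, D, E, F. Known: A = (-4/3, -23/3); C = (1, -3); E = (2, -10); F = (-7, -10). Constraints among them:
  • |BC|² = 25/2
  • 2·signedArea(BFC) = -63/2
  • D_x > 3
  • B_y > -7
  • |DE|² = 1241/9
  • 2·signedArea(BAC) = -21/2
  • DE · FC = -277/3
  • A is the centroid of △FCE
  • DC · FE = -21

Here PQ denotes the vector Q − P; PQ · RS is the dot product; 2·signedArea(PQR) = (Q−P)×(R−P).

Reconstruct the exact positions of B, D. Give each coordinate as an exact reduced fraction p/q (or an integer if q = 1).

1. B_x = 3/2  [2·signedArea(BFC) = -63/2 ∩ 2·signedArea(BAC) = -21/2]
2. B_y = -13/2  [2·signedArea(BFC) = -63/2 ∩ 2·signedArea(BAC) = -21/2]
   → B = (3/2, -13/2)
3. D_x = 10/3  [DE · FC = -277/3 ∩ DC · FE = -21]
4. D_y = 5/3  [DE · FC = -277/3 ∩ DC · FE = -21]
   → D = (10/3, 5/3)

B = (3/2, -13/2)
D = (10/3, 5/3)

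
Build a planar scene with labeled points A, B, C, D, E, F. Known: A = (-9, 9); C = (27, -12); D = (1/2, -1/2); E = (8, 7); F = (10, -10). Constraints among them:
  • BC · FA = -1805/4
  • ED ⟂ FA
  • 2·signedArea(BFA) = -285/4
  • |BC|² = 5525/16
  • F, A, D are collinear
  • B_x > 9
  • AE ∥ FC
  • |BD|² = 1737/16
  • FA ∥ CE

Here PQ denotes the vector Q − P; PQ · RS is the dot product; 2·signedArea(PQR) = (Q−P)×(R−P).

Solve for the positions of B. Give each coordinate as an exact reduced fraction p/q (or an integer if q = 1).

1. B_x = 19/2  [2·signedArea(BFA) = -285/4 ∩ BC · FA = -1805/4]
2. B_y = -23/4  [2·signedArea(BFA) = -285/4 ∩ BC · FA = -1805/4]
   → B = (19/2, -23/4)

B = (19/2, -23/4)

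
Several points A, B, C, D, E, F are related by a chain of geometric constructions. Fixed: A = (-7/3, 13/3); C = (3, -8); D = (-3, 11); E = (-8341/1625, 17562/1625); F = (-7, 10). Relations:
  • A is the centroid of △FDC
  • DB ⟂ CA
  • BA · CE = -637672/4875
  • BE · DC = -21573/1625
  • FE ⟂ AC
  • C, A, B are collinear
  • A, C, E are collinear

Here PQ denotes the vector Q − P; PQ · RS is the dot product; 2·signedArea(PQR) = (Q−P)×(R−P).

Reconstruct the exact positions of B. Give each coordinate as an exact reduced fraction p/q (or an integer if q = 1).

1. B_x = -7909/1625  [C, A, B are collinear ∩ DB ⟂ CA]
2. B_y = 16563/1625  [C, A, B are collinear ∩ DB ⟂ CA]
   → B = (-7909/1625, 16563/1625)

B = (-7909/1625, 16563/1625)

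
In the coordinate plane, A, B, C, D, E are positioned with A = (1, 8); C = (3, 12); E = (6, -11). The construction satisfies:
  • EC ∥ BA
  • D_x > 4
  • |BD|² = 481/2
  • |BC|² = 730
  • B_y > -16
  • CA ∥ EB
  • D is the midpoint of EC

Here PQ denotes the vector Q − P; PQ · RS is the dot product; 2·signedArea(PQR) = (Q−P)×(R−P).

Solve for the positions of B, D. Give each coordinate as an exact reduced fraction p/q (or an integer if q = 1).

B = (4, -15)
D = (9/2, 1/2)

1. B_x = 4  [EC ∥ BA ∩ CA ∥ EB]
2. B_y = -15  [EC ∥ BA ∩ CA ∥ EB]
   → B = (4, -15)
3. D_x = 9/2  [D is the midpoint of EC]
4. D_y = 1/2  [D is the midpoint of EC]
   → D = (9/2, 1/2)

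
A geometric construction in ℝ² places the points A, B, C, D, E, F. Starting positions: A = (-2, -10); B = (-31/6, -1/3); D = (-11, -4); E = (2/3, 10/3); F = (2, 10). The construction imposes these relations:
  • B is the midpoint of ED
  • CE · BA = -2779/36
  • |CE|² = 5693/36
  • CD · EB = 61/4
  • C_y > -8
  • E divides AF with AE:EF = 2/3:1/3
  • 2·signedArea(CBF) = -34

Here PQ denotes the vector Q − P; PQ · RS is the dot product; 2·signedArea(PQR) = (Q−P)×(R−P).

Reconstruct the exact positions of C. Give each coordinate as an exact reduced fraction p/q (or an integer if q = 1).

1. C_x = -13/2  [2·signedArea(CBF) = -34 ∩ CE · BA = -2779/36]
2. C_y = -7  [2·signedArea(CBF) = -34 ∩ CE · BA = -2779/36]
   → C = (-13/2, -7)

C = (-13/2, -7)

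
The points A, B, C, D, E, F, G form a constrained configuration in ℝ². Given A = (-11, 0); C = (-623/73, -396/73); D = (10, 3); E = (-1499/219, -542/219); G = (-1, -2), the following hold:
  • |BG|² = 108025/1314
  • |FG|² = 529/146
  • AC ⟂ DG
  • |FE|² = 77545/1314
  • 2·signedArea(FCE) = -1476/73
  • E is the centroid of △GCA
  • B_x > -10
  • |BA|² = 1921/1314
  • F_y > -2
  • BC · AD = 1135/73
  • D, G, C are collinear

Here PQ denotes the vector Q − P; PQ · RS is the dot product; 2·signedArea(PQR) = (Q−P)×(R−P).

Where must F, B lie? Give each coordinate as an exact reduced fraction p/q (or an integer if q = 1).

B = (-4363/438, -271/438)
F = (107/146, -177/146)

1. F_x = 107/146  [line -646/219·x + 370/219·y + 922/219 = 0 ∩ |FG|² = 529/146]
2. F_y = -177/146  [line -646/219·x + 370/219·y + 922/219 = 0 ∩ |FG|² = 529/146]
   → F = (107/146, -177/146)
3. B_x = -4363/438  [line -21·x + -3·y + -15406/73 = 0 ∩ |BA|² = 1921/1314]
4. B_y = -271/438  [line -21·x + -3·y + -15406/73 = 0 ∩ |BA|² = 1921/1314]
   → B = (-4363/438, -271/438)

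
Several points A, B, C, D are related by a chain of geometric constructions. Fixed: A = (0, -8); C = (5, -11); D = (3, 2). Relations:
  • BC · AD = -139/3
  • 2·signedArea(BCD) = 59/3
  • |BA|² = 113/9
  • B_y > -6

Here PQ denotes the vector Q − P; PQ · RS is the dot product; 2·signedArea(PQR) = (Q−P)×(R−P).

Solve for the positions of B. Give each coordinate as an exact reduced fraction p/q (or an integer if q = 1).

B = (8/3, -17/3)

1. B_x = 8/3  [BC · AD = -139/3 ∩ 2·signedArea(BCD) = 59/3]
2. B_y = -17/3  [BC · AD = -139/3 ∩ 2·signedArea(BCD) = 59/3]
   → B = (8/3, -17/3)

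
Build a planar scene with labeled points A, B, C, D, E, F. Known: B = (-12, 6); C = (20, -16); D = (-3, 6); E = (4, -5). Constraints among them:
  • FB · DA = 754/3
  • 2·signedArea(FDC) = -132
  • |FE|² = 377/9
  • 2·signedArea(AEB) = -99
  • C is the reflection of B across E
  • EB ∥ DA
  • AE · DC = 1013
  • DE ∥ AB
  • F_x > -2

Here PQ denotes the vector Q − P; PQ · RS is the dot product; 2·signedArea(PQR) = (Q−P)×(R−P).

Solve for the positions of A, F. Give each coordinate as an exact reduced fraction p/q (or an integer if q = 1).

1. A_x = -19  [DE ∥ AB ∩ EB ∥ DA]
2. A_y = 17  [DE ∥ AB ∩ EB ∥ DA]
   → A = (-19, 17)
3. F_x = -4/3  [2·signedArea(FDC) = -132 ∩ FB · DA = 754/3]
4. F_y = -4/3  [2·signedArea(FDC) = -132 ∩ FB · DA = 754/3]
   → F = (-4/3, -4/3)

A = (-19, 17)
F = (-4/3, -4/3)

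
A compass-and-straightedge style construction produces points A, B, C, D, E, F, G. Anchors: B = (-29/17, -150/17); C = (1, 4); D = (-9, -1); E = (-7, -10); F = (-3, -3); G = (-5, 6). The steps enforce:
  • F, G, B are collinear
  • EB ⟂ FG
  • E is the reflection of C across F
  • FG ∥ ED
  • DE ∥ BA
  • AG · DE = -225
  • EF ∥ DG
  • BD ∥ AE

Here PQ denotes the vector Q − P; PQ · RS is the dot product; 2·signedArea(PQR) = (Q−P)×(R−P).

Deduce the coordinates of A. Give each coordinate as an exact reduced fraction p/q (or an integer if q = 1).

1. A_x = 5/17  [BD ∥ AE ∩ DE ∥ BA]
2. A_y = -303/17  [BD ∥ AE ∩ DE ∥ BA]
   → A = (5/17, -303/17)

A = (5/17, -303/17)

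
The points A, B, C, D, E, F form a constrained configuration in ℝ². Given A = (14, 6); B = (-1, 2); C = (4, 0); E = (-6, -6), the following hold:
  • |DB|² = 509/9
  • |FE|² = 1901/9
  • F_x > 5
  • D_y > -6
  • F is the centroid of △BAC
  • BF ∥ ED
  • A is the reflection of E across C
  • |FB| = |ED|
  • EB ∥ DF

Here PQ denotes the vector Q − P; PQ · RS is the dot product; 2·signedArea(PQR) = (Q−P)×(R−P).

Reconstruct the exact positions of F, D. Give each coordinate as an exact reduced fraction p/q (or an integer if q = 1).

1. F_x = 17/3  [F is the centroid of △BAC]
2. F_y = 8/3  [F is the centroid of △BAC]
   → F = (17/3, 8/3)
3. D_x = 2/3  [EB ∥ DF ∩ BF ∥ ED]
4. D_y = -16/3  [EB ∥ DF ∩ BF ∥ ED]
   → D = (2/3, -16/3)

D = (2/3, -16/3)
F = (17/3, 8/3)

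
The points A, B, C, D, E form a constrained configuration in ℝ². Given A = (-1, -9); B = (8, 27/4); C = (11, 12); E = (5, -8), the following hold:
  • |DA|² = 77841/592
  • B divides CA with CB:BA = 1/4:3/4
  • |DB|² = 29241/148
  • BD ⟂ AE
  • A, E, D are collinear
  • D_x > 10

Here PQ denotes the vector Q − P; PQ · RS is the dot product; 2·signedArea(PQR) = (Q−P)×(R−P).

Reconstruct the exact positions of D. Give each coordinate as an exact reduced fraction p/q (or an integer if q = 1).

D = (763/74, -1053/148)

1. D_x = 763/74  [A, E, D are collinear ∩ BD ⟂ AE]
2. D_y = -1053/148  [A, E, D are collinear ∩ BD ⟂ AE]
   → D = (763/74, -1053/148)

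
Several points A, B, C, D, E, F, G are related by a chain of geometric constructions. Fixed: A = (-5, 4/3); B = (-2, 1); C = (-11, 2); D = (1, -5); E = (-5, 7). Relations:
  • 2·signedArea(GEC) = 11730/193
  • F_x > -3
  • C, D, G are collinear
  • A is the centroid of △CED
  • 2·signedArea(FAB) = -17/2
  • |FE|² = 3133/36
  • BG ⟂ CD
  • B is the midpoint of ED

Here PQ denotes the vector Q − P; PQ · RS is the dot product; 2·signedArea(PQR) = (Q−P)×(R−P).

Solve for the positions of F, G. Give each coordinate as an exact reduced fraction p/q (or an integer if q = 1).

F = (-2, -11/6)
G = (-743/193, -419/193)

1. F_x = -2  [line 1/3·x + 3·y + 37/6 = 0 ∩ |FE|² = 3133/36]
2. F_y = -11/6  [line 1/3·x + 3·y + 37/6 = 0 ∩ |FE|² = 3133/36]
   → F = (-2, -11/6)
3. G_x = -743/193  [C, D, G are collinear ∩ BG ⟂ CD]
4. G_y = -419/193  [C, D, G are collinear ∩ BG ⟂ CD]
   → G = (-743/193, -419/193)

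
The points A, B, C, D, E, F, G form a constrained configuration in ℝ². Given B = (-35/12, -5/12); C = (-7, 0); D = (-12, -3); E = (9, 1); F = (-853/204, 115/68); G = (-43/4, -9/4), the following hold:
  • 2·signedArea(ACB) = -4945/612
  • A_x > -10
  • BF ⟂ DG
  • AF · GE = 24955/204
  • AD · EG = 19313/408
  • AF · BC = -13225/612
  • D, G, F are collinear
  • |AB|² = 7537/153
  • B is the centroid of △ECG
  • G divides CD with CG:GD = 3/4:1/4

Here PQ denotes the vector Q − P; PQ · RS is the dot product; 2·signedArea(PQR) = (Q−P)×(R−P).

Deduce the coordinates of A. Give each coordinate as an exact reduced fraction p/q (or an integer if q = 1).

1. A_x = -2003/204  [AD · EG = 19313/408 ∩ 2·signedArea(ACB) = -4945/612]
2. A_y = -115/68  [AD · EG = 19313/408 ∩ 2·signedArea(ACB) = -4945/612]
   → A = (-2003/204, -115/68)

A = (-2003/204, -115/68)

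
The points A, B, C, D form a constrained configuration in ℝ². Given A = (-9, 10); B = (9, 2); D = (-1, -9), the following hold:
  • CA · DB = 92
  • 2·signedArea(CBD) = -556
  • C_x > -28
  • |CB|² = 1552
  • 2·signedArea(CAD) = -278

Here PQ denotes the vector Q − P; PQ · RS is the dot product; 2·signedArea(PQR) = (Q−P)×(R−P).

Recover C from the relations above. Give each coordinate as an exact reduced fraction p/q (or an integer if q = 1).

1. C_x = -27  [2·signedArea(CBD) = -556 ∩ CA · DB = 92]
2. C_y = 18  [2·signedArea(CBD) = -556 ∩ CA · DB = 92]
   → C = (-27, 18)

C = (-27, 18)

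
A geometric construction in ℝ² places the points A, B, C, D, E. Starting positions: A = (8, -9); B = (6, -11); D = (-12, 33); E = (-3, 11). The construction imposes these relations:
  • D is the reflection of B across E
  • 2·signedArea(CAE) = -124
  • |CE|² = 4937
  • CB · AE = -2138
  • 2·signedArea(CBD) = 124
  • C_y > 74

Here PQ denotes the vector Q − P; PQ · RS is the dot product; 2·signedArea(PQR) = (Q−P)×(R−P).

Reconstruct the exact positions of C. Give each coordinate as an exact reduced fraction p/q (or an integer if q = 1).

C = (-32, 75)

1. C_x = -32  [CB · AE = -2138 ∩ 2·signedArea(CBD) = 124]
2. C_y = 75  [CB · AE = -2138 ∩ 2·signedArea(CBD) = 124]
   → C = (-32, 75)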